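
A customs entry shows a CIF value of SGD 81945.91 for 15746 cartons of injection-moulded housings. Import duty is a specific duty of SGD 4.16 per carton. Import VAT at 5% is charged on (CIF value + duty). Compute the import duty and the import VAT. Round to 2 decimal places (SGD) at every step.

Import duty: SGD 65503.36; import VAT: SGD 7372.46

Import duty = 15746 × 4.16 = 65503.36
VAT base = CIF + duty = 81945.91 + 65503.36 = 147449.27
Import VAT = 147449.27 × 5% = 7372.46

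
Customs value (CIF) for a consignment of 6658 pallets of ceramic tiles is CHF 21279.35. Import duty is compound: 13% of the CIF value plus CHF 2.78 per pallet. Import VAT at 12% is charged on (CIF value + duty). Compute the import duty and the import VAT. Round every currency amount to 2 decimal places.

Ad valorem component: 21279.35 × 13% = 2766.32
Specific component: 6658 × 2.78 = 18509.24
Import duty = 2766.32 + 18509.24 = 21275.56
VAT base = CIF + duty = 21279.35 + 21275.56 = 42554.91
Import VAT = 42554.91 × 12% = 5106.59

Import duty: CHF 21275.56; import VAT: CHF 5106.59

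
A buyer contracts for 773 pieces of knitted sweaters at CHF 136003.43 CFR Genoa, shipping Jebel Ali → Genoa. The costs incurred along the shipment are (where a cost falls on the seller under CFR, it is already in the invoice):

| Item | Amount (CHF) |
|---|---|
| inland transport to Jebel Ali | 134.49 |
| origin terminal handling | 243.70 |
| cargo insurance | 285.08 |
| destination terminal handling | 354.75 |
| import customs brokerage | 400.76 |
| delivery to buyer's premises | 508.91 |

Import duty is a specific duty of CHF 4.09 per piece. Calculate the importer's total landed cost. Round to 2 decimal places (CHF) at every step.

Total landed cost: CHF 140714.50

CFR: the seller pays costs through ocean freight to the destination port, but not insurance.
Already in the invoice (seller's account under CFR): inland to port, origin terminal — exclude.
CIF value = CFR price + insurance = 136003.43 + 285.08 = 136288.51
Import duty = 773 × 4.09 = 3161.57
Buyer bears: insurance 285.08 + destination terminal 354.75 + brokerage 400.76 + delivery 508.91 + duty 3161.57 = 4711.07
Landed cost = invoice 136003.43 + 4711.07 = 140714.50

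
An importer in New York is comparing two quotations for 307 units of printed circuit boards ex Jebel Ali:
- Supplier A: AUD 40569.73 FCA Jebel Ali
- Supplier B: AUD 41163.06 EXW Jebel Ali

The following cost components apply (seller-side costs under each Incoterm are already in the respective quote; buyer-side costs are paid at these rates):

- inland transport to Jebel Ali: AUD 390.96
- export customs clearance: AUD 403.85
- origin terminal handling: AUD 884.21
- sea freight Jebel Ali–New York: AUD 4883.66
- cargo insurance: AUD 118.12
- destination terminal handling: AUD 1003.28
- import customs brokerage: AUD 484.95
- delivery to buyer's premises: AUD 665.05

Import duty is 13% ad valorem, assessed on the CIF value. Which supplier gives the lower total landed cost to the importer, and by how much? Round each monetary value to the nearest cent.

Supplier A is cheaper by AUD 1568.60

Supplier A (FCA):
CIF value = FCA price + origin terminal + freight + insurance = 40569.73 + 884.21 + 4883.66 + 118.12 = 46455.72
Import duty = 46455.72 × 13% = 6039.24
Buyer bears (A): 884.21 + 4883.66 + 118.12 + 1003.28 + 484.95 + 665.05 = 8039.27
Landed cost (A) = invoice 40569.73 + 8039.27 + duty 6039.24 = 54648.24
Supplier B (EXW):
CIF value = EXW price + inland to port + export clearance + origin terminal + freight + insurance = 41163.06 + 390.96 + 403.85 + 884.21 + 4883.66 + 118.12 = 47843.86
Import duty = 47843.86 × 13% = 6219.70
Buyer bears (B): 390.96 + 403.85 + 884.21 + 4883.66 + 118.12 + 1003.28 + 484.95 + 665.05 = 8834.08
Landed cost (B) = invoice 41163.06 + 8834.08 + duty 6219.70 = 56216.84
Difference = |54648.24 − 56216.84| = 1568.60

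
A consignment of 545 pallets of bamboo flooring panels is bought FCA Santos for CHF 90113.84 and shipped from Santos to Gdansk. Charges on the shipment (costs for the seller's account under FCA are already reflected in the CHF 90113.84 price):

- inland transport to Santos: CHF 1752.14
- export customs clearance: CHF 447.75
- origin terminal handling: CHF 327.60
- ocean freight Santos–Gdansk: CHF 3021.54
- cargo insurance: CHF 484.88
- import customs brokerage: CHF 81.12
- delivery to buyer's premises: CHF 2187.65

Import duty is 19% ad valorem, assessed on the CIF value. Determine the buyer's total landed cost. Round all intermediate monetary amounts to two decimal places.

FCA: the seller delivers export-cleared goods to the carrier; the buyer bears costs from that point.
Already in the invoice (seller's account under FCA): inland to port, export clearance — exclude.
CIF value = FCA price + origin terminal + freight + insurance = 90113.84 + 327.60 + 3021.54 + 484.88 = 93947.86
Import duty = 93947.86 × 19% = 17850.09
Buyer bears: origin terminal 327.60 + freight 3021.54 + insurance 484.88 + brokerage 81.12 + delivery 2187.65 + duty 17850.09 = 23952.88
Landed cost = invoice 90113.84 + 23952.88 = 114066.72

Total landed cost: CHF 114066.72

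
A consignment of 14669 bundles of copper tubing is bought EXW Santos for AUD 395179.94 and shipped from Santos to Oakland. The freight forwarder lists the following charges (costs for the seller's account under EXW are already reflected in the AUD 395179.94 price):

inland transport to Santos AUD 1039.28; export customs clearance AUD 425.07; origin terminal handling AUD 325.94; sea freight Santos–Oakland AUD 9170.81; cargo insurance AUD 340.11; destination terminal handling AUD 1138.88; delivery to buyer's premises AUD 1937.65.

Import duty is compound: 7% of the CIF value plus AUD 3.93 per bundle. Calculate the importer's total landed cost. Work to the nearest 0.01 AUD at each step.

EXW: the seller makes goods available at their premises; the buyer bears all onward costs.
CIF value = EXW price + inland to port + export clearance + origin terminal + freight + insurance = 395179.94 + 1039.28 + 425.07 + 325.94 + 9170.81 + 340.11 = 406481.15
Ad valorem component: 406481.15 × 7% = 28453.68
Specific component: 14669 × 3.93 = 57649.17
Import duty = 28453.68 + 57649.17 = 86102.85
Buyer bears: inland to port 1039.28 + export clearance 425.07 + origin terminal 325.94 + freight 9170.81 + insurance 340.11 + destination terminal 1138.88 + delivery 1937.65 + duty 86102.85 = 100480.59
Landed cost = invoice 395179.94 + 100480.59 = 495660.53

Total landed cost: AUD 495660.53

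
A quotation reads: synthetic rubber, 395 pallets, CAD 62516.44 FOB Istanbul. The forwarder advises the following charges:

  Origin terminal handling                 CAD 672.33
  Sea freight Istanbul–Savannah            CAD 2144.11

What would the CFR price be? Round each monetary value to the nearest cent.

CFR price: CAD 64660.55

Not relevant to the conversion: origin terminal — on the seller under both FOB and CFR; already in the FOB price and stays in the CFR price.
From FOB to CFR, the seller additionally bears: freight.
CFR price = 62516.44 + 2144.11 = 64660.55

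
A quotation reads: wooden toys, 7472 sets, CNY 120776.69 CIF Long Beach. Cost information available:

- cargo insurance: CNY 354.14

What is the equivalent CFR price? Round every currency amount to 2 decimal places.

From CIF to CFR, the seller no longer bears: insurance.
CFR price = 120776.69 − 354.14 = 120422.55

CFR price: CNY 120422.55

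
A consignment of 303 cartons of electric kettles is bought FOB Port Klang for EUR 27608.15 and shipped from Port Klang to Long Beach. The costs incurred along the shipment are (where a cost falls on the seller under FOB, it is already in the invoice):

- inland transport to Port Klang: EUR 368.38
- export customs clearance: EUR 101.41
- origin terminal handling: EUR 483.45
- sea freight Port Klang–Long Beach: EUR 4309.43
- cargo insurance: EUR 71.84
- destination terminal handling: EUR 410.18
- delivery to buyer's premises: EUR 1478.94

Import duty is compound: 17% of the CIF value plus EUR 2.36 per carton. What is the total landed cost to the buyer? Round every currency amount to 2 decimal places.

Total landed cost: EUR 40031.82

FOB: the seller bears costs until goods are on board at the origin port; the buyer bears freight, insurance and all costs thereafter.
Already in the invoice (seller's account under FOB): inland to port, export clearance, origin terminal — exclude.
CIF value = FOB price + freight + insurance = 27608.15 + 4309.43 + 71.84 = 31989.42
Ad valorem component: 31989.42 × 17% = 5438.20
Specific component: 303 × 2.36 = 715.08
Import duty = 5438.20 + 715.08 = 6153.28
Buyer bears: freight 4309.43 + insurance 71.84 + destination terminal 410.18 + delivery 1478.94 + duty 6153.28 = 12423.67
Landed cost = invoice 27608.15 + 12423.67 = 40031.82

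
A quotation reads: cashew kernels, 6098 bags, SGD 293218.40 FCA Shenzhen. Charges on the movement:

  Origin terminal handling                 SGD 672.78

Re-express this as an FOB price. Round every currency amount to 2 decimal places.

From FCA to FOB, the seller additionally bears: origin terminal.
FOB price = 293218.40 + 672.78 = 293891.18

FOB price: SGD 293891.18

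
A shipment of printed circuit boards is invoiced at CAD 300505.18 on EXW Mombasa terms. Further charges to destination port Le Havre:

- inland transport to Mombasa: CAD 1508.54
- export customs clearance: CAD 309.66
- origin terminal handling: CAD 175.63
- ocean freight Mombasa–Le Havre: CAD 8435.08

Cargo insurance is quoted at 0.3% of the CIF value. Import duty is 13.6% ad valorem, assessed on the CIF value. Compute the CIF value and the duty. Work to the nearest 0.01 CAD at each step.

Let C be the CIF value. C = EXW price + pre-shipment costs + freight + 0.3% × C
C − 0.3% × C = 300505.18 + 1508.54 + 309.66 + 175.63 + 8435.08
0.997 × C = 310934.09
C = 310934.09 / 0.997 = 311869.70
Insurance premium = 0.3% × 311869.70 = 935.61
Import duty = 311869.70 × 13.6% = 42414.28

CIF value: CAD 311869.70; import duty: CAD 42414.28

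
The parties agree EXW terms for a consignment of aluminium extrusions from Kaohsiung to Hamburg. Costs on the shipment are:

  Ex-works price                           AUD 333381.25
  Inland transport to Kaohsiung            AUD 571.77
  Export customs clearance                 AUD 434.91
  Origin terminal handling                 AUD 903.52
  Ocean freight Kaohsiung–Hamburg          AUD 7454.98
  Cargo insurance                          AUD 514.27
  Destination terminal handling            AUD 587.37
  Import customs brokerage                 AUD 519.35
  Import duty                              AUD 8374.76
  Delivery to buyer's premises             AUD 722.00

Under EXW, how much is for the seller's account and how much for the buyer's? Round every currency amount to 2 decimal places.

Seller: AUD 333381.25; buyer: AUD 20082.93

EXW: the seller makes goods available at their premises; the buyer bears all onward costs.
Seller's account: goods 333381.25 = 333381.25
Buyer's account: inland to port 571.77 + export clearance 434.91 + origin terminal 903.52 + freight 7454.98 + insurance 514.27 + destination terminal 587.37 + brokerage 519.35 + duty 8374.76 + delivery 722.00 = 20082.93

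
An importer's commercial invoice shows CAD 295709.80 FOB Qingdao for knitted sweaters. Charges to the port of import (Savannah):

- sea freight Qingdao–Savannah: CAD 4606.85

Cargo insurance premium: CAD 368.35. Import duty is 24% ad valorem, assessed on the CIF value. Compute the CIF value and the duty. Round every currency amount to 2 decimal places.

CIF = FOB price + freight + insurance
CIF = 295709.80 + 4606.85 + 368.35 = 300685.00
Import duty = 300685.00 × 24% = 72164.40

CIF value: CAD 300685.00; import duty: CAD 72164.40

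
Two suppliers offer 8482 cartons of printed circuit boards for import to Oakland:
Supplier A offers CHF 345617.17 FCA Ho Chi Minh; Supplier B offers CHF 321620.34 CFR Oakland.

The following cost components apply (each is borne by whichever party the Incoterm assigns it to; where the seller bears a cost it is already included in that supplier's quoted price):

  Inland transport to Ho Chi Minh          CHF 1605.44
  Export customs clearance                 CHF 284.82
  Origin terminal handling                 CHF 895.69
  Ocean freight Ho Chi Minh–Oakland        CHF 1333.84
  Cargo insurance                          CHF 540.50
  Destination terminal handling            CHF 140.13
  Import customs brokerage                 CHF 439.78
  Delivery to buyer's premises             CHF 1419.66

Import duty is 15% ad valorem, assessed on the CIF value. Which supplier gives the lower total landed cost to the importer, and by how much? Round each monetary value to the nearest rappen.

Supplier A (FCA):
CIF value = FCA price + origin terminal + freight + insurance = 345617.17 + 895.69 + 1333.84 + 540.50 = 348387.20
Import duty = 348387.20 × 15% = 52258.08
Buyer bears (A): 895.69 + 1333.84 + 540.50 + 140.13 + 439.78 + 1419.66 = 4769.60
Landed cost (A) = invoice 345617.17 + 4769.60 + duty 52258.08 = 402644.85
Supplier B (CFR):
CIF value = CFR price + insurance = 321620.34 + 540.50 = 322160.84
Import duty = 322160.84 × 15% = 48324.13
Buyer bears (B): 540.50 + 140.13 + 439.78 + 1419.66 = 2540.07
Landed cost (B) = invoice 321620.34 + 2540.07 + duty 48324.13 = 372484.54
Difference = |402644.85 − 372484.54| = 30160.31

Supplier B is cheaper by CHF 30160.31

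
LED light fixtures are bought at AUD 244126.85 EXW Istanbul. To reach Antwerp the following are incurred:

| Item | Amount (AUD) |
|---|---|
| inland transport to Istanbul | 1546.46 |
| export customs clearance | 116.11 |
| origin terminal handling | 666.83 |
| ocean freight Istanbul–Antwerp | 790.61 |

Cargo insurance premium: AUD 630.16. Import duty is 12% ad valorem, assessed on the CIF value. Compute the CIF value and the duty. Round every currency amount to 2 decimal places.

CIF = EXW price + pre-shipment costs + freight + insurance
CIF = 244126.85 + 1546.46 + 116.11 + 666.83 + 790.61 + 630.16 = 247877.02
Import duty = 247877.02 × 12% = 29745.24

CIF value: AUD 247877.02; import duty: AUD 29745.24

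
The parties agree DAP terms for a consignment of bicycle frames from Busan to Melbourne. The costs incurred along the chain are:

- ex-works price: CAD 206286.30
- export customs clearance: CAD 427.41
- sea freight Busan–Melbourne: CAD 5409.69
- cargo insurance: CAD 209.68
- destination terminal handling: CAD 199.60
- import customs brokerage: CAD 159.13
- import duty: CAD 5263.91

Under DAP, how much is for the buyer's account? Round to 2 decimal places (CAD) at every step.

Buyer's account: CAD 5423.04

DAP: the seller bears all costs to the named destination except import duty and clearance.
Seller's account: goods 206286.30 + export clearance 427.41 + freight 5409.69 + insurance 209.68 + destination terminal 199.60 = 212532.68
Buyer's account: brokerage 159.13 + duty 5263.91 = 5423.04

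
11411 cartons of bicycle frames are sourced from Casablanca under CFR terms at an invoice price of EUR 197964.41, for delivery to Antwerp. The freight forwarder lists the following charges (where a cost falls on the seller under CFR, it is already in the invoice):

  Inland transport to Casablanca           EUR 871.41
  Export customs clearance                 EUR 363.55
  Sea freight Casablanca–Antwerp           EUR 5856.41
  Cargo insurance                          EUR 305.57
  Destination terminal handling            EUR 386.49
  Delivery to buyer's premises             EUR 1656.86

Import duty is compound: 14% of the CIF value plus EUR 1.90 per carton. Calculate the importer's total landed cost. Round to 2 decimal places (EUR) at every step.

CFR: the seller pays costs through ocean freight to the destination port, but not insurance.
Already in the invoice (seller's account under CFR): inland to port, export clearance, freight — exclude.
CIF value = CFR price + insurance = 197964.41 + 305.57 = 198269.98
Ad valorem component: 198269.98 × 14% = 27757.80
Specific component: 11411 × 1.90 = 21680.90
Import duty = 27757.80 + 21680.90 = 49438.70
Buyer bears: insurance 305.57 + destination terminal 386.49 + delivery 1656.86 + duty 49438.70 = 51787.62
Landed cost = invoice 197964.41 + 51787.62 = 249752.03

Total landed cost: EUR 249752.03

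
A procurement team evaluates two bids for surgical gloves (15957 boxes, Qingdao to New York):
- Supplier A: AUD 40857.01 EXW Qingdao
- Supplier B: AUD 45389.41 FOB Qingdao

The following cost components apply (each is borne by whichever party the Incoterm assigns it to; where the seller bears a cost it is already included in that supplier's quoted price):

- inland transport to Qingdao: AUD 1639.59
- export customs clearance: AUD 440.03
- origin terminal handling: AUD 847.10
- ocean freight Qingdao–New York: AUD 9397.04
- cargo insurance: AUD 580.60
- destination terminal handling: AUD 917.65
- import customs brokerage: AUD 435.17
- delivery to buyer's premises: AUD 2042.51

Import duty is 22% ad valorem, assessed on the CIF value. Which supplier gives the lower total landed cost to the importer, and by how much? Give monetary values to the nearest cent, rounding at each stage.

Supplier A is cheaper by AUD 1958.93

Supplier A (EXW):
CIF value = EXW price + inland to port + export clearance + origin terminal + freight + insurance = 40857.01 + 1639.59 + 440.03 + 847.10 + 9397.04 + 580.60 = 53761.37
Import duty = 53761.37 × 22% = 11827.50
Buyer bears (A): 1639.59 + 440.03 + 847.10 + 9397.04 + 580.60 + 917.65 + 435.17 + 2042.51 = 16299.69
Landed cost (A) = invoice 40857.01 + 16299.69 + duty 11827.50 = 68984.20
Supplier B (FOB):
CIF value = FOB price + freight + insurance = 45389.41 + 9397.04 + 580.60 = 55367.05
Import duty = 55367.05 × 22% = 12180.75
Buyer bears (B): 9397.04 + 580.60 + 917.65 + 435.17 + 2042.51 = 13372.97
Landed cost (B) = invoice 45389.41 + 13372.97 + duty 12180.75 = 70943.13
Difference = |68984.20 − 70943.13| = 1958.93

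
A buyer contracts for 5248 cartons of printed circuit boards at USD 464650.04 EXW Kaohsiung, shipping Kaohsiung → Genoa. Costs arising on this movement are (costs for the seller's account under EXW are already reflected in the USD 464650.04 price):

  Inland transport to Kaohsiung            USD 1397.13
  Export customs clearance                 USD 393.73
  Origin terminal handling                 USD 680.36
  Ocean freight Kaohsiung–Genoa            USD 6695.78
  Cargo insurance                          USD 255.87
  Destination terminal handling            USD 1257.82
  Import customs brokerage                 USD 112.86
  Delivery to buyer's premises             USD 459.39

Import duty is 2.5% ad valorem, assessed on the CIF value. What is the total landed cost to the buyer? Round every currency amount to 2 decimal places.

EXW: the seller makes goods available at their premises; the buyer bears all onward costs.
CIF value = EXW price + inland to port + export clearance + origin terminal + freight + insurance = 464650.04 + 1397.13 + 393.73 + 680.36 + 6695.78 + 255.87 = 474072.91
Import duty = 474072.91 × 2.5% = 11851.82
Buyer bears: inland to port 1397.13 + export clearance 393.73 + origin terminal 680.36 + freight 6695.78 + insurance 255.87 + destination terminal 1257.82 + brokerage 112.86 + delivery 459.39 + duty 11851.82 = 23104.76
Landed cost = invoice 464650.04 + 23104.76 = 487754.80

Total landed cost: USD 487754.80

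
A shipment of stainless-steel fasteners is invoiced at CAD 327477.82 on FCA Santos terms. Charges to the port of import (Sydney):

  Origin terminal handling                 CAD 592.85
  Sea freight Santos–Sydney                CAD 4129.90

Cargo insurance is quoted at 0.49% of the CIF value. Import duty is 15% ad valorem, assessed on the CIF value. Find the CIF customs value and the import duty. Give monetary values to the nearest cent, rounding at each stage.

CIF value: CAD 333836.37; import duty: CAD 50075.46

Let C be the CIF value. C = FCA price + pre-shipment costs + freight + 0.49% × C
C − 0.49% × C = 327477.82 + 592.85 + 4129.90
0.9951 × C = 332200.57
C = 332200.57 / 0.9951 = 333836.37
Insurance premium = 0.49% × 333836.37 = 1635.80
Import duty = 333836.37 × 15% = 50075.46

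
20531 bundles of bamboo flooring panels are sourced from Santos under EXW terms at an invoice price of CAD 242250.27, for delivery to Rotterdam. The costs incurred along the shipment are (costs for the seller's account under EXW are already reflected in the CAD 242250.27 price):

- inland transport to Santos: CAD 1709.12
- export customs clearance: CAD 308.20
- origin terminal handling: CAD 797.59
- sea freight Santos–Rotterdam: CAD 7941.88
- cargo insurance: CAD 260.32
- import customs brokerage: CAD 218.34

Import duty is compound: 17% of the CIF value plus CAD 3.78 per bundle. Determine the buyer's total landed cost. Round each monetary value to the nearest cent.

EXW: the seller makes goods available at their premises; the buyer bears all onward costs.
CIF value = EXW price + inland to port + export clearance + origin terminal + freight + insurance = 242250.27 + 1709.12 + 308.20 + 797.59 + 7941.88 + 260.32 = 253267.38
Ad valorem component: 253267.38 × 17% = 43055.45
Specific component: 20531 × 3.78 = 77607.18
Import duty = 43055.45 + 77607.18 = 120662.63
Buyer bears: inland to port 1709.12 + export clearance 308.20 + origin terminal 797.59 + freight 7941.88 + insurance 260.32 + brokerage 218.34 + duty 120662.63 = 131898.08
Landed cost = invoice 242250.27 + 131898.08 = 374148.35

Total landed cost: CAD 374148.35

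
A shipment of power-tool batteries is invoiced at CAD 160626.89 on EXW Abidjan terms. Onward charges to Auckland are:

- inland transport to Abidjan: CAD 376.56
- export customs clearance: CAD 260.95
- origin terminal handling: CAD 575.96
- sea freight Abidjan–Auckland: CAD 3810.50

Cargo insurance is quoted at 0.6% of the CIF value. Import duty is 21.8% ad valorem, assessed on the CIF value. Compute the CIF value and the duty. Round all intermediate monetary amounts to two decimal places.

Let C be the CIF value. C = EXW price + pre-shipment costs + freight + 0.6% × C
C − 0.6% × C = 160626.89 + 376.56 + 260.95 + 575.96 + 3810.50
0.994 × C = 165650.86
C = 165650.86 / 0.994 = 166650.76
Insurance premium = 0.6% × 166650.76 = 999.90
Import duty = 166650.76 × 21.8% = 36329.87

CIF value: CAD 166650.76; import duty: CAD 36329.87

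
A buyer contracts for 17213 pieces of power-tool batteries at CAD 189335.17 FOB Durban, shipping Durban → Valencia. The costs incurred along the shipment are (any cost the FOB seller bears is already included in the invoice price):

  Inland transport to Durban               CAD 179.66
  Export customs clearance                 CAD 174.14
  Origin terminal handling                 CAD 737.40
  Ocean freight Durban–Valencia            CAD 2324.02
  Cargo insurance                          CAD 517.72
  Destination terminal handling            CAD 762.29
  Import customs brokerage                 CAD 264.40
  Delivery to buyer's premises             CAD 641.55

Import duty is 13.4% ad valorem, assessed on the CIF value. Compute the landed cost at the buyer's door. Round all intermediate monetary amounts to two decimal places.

Total landed cost: CAD 219596.86

FOB: the seller bears costs until goods are on board at the origin port; the buyer bears freight, insurance and all costs thereafter.
Already in the invoice (seller's account under FOB): inland to port, export clearance, origin terminal — exclude.
CIF value = FOB price + freight + insurance = 189335.17 + 2324.02 + 517.72 = 192176.91
Import duty = 192176.91 × 13.4% = 25751.71
Buyer bears: freight 2324.02 + insurance 517.72 + destination terminal 762.29 + brokerage 264.40 + delivery 641.55 + duty 25751.71 = 30261.69
Landed cost = invoice 189335.17 + 30261.69 = 219596.86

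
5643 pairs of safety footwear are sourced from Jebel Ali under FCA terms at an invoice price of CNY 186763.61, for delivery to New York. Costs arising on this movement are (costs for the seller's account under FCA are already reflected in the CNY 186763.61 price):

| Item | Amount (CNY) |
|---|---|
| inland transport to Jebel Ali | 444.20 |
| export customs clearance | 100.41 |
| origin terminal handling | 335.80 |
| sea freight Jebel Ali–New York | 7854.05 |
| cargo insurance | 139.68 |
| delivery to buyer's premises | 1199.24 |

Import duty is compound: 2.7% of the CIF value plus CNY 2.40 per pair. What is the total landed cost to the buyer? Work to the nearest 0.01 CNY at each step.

FCA: the seller delivers export-cleared goods to the carrier; the buyer bears costs from that point.
Already in the invoice (seller's account under FCA): inland to port, export clearance — exclude.
CIF value = FCA price + origin terminal + freight + insurance = 186763.61 + 335.80 + 7854.05 + 139.68 = 195093.14
Ad valorem component: 195093.14 × 2.7% = 5267.51
Specific component: 5643 × 2.40 = 13543.20
Import duty = 5267.51 + 13543.20 = 18810.71
Buyer bears: origin terminal 335.80 + freight 7854.05 + insurance 139.68 + delivery 1199.24 + duty 18810.71 = 28339.48
Landed cost = invoice 186763.61 + 28339.48 = 215103.09

Total landed cost: CNY 215103.09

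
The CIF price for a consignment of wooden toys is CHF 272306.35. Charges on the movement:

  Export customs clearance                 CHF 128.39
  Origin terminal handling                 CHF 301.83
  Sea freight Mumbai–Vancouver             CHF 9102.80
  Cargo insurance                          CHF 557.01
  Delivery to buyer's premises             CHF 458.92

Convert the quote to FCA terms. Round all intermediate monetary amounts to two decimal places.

FCA price: CHF 262344.71

Not relevant to the conversion: export clearance — on the seller under both CIF and FCA; already in the CIF price and stays in the FCA price. delivery — on the buyer under both terms; not part of either seller's price.
From CIF to FCA, the seller no longer bears: origin terminal, freight, insurance.
FCA price = 272306.35 − 301.83 − 9102.80 − 557.01 = 262344.71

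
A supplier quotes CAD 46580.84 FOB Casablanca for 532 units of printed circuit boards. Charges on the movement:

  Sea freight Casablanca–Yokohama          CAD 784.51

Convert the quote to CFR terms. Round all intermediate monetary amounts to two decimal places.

CFR price: CAD 47365.35

From FOB to CFR, the seller additionally bears: freight.
CFR price = 46580.84 + 784.51 = 47365.35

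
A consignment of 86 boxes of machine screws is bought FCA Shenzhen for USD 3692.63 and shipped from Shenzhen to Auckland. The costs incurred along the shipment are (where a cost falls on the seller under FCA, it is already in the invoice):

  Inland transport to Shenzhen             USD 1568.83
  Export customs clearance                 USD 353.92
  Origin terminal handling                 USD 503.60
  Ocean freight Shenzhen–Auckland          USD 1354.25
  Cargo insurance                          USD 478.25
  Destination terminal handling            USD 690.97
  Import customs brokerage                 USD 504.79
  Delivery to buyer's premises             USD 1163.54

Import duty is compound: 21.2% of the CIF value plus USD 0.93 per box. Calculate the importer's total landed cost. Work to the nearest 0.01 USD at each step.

Total landed cost: USD 9746.10

FCA: the seller delivers export-cleared goods to the carrier; the buyer bears costs from that point.
Already in the invoice (seller's account under FCA): inland to port, export clearance — exclude.
CIF value = FCA price + origin terminal + freight + insurance = 3692.63 + 503.60 + 1354.25 + 478.25 = 6028.73
Ad valorem component: 6028.73 × 21.2% = 1278.09
Specific component: 86 × 0.93 = 79.98
Import duty = 1278.09 + 79.98 = 1358.07
Buyer bears: origin terminal 503.60 + freight 1354.25 + insurance 478.25 + destination terminal 690.97 + brokerage 504.79 + delivery 1163.54 + duty 1358.07 = 6053.47
Landed cost = invoice 3692.63 + 6053.47 = 9746.10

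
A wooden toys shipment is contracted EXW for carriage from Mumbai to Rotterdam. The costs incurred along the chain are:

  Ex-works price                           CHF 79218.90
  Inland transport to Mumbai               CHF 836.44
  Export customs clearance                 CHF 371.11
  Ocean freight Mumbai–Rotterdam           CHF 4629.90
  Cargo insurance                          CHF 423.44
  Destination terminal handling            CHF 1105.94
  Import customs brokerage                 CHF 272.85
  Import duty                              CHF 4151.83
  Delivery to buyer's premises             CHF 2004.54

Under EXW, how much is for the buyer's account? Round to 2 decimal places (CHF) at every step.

EXW: the seller makes goods available at their premises; the buyer bears all onward costs.
Seller's account: goods 79218.90 = 79218.90
Buyer's account: inland to port 836.44 + export clearance 371.11 + freight 4629.90 + insurance 423.44 + destination terminal 1105.94 + brokerage 272.85 + duty 4151.83 + delivery 2004.54 = 13796.05

Buyer's account: CHF 13796.05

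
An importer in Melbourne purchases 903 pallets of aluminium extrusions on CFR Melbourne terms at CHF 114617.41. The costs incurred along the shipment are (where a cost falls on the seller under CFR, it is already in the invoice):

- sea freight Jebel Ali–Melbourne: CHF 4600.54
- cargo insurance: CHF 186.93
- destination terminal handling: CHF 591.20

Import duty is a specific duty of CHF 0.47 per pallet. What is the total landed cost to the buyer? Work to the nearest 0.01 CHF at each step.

Total landed cost: CHF 115819.95

CFR: the seller pays costs through ocean freight to the destination port, but not insurance.
Already in the invoice (seller's account under CFR): freight — exclude.
CIF value = CFR price + insurance = 114617.41 + 186.93 = 114804.34
Import duty = 903 × 0.47 = 424.41
Buyer bears: insurance 186.93 + destination terminal 591.20 + duty 424.41 = 1202.54
Landed cost = invoice 114617.41 + 1202.54 = 115819.95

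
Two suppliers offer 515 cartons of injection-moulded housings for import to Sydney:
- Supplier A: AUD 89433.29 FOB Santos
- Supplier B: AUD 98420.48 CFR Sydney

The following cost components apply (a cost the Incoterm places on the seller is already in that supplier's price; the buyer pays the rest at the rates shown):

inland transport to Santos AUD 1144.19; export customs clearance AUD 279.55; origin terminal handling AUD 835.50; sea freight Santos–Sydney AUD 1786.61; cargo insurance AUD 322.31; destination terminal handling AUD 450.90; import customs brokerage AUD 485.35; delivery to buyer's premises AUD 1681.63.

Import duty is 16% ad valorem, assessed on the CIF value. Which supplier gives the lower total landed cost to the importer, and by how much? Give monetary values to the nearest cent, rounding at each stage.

Supplier A (FOB):
CIF value = FOB price + freight + insurance = 89433.29 + 1786.61 + 322.31 = 91542.21
Import duty = 91542.21 × 16% = 14646.75
Buyer bears (A): 1786.61 + 322.31 + 450.90 + 485.35 + 1681.63 = 4726.80
Landed cost (A) = invoice 89433.29 + 4726.80 + duty 14646.75 = 108806.84
Supplier B (CFR):
CIF value = CFR price + insurance = 98420.48 + 322.31 = 98742.79
Import duty = 98742.79 × 16% = 15798.85
Buyer bears (B): 322.31 + 450.90 + 485.35 + 1681.63 = 2940.19
Landed cost (B) = invoice 98420.48 + 2940.19 + duty 15798.85 = 117159.52
Difference = |108806.84 − 117159.52| = 8352.68

Supplier A is cheaper by AUD 8352.68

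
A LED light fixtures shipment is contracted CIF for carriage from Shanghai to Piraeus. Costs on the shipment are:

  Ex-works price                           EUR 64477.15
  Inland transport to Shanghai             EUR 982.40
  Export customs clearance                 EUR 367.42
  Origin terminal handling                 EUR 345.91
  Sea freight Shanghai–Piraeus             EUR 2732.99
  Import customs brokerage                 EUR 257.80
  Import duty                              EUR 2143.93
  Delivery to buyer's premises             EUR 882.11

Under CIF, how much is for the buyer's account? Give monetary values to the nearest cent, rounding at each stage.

Buyer's account: EUR 3283.84

CIF: the seller pays costs through ocean freight and marine insurance to the destination port.
Seller's account: goods 64477.15 + inland to port 982.40 + export clearance 367.42 + origin terminal 345.91 + freight 2732.99 = 68905.87
Buyer's account: brokerage 257.80 + duty 2143.93 + delivery 882.11 = 3283.84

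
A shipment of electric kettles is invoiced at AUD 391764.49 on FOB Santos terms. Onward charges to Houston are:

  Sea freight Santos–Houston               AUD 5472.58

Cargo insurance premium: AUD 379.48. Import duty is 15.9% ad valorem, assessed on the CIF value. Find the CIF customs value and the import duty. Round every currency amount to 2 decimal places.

CIF value: AUD 397616.55; import duty: AUD 63221.03

CIF = FOB price + freight + insurance
CIF = 391764.49 + 5472.58 + 379.48 = 397616.55
Import duty = 397616.55 × 15.9% = 63221.03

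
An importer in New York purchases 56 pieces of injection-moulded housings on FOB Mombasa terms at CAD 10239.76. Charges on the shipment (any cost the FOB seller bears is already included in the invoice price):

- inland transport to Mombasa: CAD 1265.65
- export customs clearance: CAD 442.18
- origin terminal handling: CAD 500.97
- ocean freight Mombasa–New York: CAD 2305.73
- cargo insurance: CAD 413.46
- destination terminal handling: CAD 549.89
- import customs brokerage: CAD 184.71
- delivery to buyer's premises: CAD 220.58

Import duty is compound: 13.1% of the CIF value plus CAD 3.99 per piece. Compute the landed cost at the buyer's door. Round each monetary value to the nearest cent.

Total landed cost: CAD 15835.19

FOB: the seller bears costs until goods are on board at the origin port; the buyer bears freight, insurance and all costs thereafter.
Already in the invoice (seller's account under FOB): inland to port, export clearance, origin terminal — exclude.
CIF value = FOB price + freight + insurance = 10239.76 + 2305.73 + 413.46 = 12958.95
Ad valorem component: 12958.95 × 13.1% = 1697.62
Specific component: 56 × 3.99 = 223.44
Import duty = 1697.62 + 223.44 = 1921.06
Buyer bears: freight 2305.73 + insurance 413.46 + destination terminal 549.89 + brokerage 184.71 + delivery 220.58 + duty 1921.06 = 5595.43
Landed cost = invoice 10239.76 + 5595.43 = 15835.19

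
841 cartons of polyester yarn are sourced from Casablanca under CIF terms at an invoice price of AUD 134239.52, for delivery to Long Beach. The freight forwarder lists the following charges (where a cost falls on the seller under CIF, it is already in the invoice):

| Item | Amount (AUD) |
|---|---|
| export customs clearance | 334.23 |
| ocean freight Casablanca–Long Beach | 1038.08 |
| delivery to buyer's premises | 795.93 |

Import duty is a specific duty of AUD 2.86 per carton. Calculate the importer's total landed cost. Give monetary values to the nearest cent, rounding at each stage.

Total landed cost: AUD 137440.71

CIF: the seller pays costs through ocean freight and marine insurance to the destination port.
Already in the invoice (seller's account under CIF): export clearance, freight — exclude.
The CIF price already equals the CIF value: 134239.52
Import duty = 841 × 2.86 = 2405.26
Buyer bears: delivery 795.93 + duty 2405.26 = 3201.19
Landed cost = invoice 134239.52 + 3201.19 = 137440.71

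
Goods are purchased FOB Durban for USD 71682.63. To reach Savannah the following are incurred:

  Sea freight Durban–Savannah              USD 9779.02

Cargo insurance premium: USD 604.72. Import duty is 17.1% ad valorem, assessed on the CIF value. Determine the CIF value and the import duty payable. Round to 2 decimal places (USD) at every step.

CIF = FOB price + freight + insurance
CIF = 71682.63 + 9779.02 + 604.72 = 82066.37
Import duty = 82066.37 × 17.1% = 14033.35

CIF value: USD 82066.37; import duty: USD 14033.35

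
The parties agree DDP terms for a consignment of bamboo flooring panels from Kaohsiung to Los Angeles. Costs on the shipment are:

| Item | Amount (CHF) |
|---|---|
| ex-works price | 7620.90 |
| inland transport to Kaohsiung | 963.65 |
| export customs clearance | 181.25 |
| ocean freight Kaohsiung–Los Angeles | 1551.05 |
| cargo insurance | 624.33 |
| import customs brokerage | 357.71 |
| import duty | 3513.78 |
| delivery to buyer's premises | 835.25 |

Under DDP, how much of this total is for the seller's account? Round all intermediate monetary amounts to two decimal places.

Seller's account: CHF 15647.92

DDP: the seller bears all costs including import duty.
Seller's account: goods 7620.90 + inland to port 963.65 + export clearance 181.25 + freight 1551.05 + insurance 624.33 + brokerage 357.71 + duty 3513.78 + delivery 835.25 = 15647.92
Buyer's account: 0.00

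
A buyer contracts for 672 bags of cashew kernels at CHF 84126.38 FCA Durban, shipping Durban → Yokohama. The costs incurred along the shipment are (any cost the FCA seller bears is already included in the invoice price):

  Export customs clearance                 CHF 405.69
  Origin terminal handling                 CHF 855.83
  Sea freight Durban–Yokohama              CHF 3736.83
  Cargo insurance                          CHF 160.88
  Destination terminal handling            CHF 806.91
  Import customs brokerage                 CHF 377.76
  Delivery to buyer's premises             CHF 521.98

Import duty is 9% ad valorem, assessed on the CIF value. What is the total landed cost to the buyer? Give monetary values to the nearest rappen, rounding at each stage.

FCA: the seller delivers export-cleared goods to the carrier; the buyer bears costs from that point.
Already in the invoice (seller's account under FCA): export clearance — exclude.
CIF value = FCA price + origin terminal + freight + insurance = 84126.38 + 855.83 + 3736.83 + 160.88 = 88879.92
Import duty = 88879.92 × 9% = 7999.19
Buyer bears: origin terminal 855.83 + freight 3736.83 + insurance 160.88 + destination terminal 806.91 + brokerage 377.76 + delivery 521.98 + duty 7999.19 = 14459.38
Landed cost = invoice 84126.38 + 14459.38 = 98585.76

Total landed cost: CHF 98585.76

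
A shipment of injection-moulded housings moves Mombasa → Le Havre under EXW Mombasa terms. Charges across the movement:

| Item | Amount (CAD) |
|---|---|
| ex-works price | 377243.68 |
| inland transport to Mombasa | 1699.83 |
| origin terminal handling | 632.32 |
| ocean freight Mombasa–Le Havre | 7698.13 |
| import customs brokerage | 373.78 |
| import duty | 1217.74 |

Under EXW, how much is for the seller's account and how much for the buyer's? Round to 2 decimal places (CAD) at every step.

EXW: the seller makes goods available at their premises; the buyer bears all onward costs.
Seller's account: goods 377243.68 = 377243.68
Buyer's account: inland to port 1699.83 + origin terminal 632.32 + freight 7698.13 + brokerage 373.78 + duty 1217.74 = 11621.80

Seller: CAD 377243.68; buyer: CAD 11621.80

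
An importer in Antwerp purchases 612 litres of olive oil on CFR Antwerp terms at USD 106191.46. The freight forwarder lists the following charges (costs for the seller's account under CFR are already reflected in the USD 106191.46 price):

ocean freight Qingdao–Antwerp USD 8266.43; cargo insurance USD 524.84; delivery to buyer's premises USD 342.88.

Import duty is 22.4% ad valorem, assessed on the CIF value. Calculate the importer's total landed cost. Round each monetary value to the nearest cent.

Total landed cost: USD 130963.63

CFR: the seller pays costs through ocean freight to the destination port, but not insurance.
Already in the invoice (seller's account under CFR): freight — exclude.
CIF value = CFR price + insurance = 106191.46 + 524.84 = 106716.30
Import duty = 106716.30 × 22.4% = 23904.45
Buyer bears: insurance 524.84 + delivery 342.88 + duty 23904.45 = 24772.17
Landed cost = invoice 106191.46 + 24772.17 = 130963.63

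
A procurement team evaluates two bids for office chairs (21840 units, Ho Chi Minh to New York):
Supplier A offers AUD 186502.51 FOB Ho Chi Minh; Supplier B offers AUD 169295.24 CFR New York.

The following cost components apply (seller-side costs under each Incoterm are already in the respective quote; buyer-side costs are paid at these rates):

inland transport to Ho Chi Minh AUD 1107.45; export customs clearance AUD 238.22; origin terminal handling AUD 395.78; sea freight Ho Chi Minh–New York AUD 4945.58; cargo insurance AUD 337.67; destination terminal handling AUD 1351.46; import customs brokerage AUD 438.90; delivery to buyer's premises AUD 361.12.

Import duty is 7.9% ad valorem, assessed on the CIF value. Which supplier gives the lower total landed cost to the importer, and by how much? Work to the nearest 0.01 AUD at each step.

Supplier B is cheaper by AUD 23902.93

Supplier A (FOB):
CIF value = FOB price + freight + insurance = 186502.51 + 4945.58 + 337.67 = 191785.76
Import duty = 191785.76 × 7.9% = 15151.08
Buyer bears (A): 4945.58 + 337.67 + 1351.46 + 438.90 + 361.12 = 7434.73
Landed cost (A) = invoice 186502.51 + 7434.73 + duty 15151.08 = 209088.32
Supplier B (CFR):
CIF value = CFR price + insurance = 169295.24 + 337.67 = 169632.91
Import duty = 169632.91 × 7.9% = 13401.00
Buyer bears (B): 337.67 + 1351.46 + 438.90 + 361.12 = 2489.15
Landed cost (B) = invoice 169295.24 + 2489.15 + duty 13401.00 = 185185.39
Difference = |209088.32 − 185185.39| = 23902.93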